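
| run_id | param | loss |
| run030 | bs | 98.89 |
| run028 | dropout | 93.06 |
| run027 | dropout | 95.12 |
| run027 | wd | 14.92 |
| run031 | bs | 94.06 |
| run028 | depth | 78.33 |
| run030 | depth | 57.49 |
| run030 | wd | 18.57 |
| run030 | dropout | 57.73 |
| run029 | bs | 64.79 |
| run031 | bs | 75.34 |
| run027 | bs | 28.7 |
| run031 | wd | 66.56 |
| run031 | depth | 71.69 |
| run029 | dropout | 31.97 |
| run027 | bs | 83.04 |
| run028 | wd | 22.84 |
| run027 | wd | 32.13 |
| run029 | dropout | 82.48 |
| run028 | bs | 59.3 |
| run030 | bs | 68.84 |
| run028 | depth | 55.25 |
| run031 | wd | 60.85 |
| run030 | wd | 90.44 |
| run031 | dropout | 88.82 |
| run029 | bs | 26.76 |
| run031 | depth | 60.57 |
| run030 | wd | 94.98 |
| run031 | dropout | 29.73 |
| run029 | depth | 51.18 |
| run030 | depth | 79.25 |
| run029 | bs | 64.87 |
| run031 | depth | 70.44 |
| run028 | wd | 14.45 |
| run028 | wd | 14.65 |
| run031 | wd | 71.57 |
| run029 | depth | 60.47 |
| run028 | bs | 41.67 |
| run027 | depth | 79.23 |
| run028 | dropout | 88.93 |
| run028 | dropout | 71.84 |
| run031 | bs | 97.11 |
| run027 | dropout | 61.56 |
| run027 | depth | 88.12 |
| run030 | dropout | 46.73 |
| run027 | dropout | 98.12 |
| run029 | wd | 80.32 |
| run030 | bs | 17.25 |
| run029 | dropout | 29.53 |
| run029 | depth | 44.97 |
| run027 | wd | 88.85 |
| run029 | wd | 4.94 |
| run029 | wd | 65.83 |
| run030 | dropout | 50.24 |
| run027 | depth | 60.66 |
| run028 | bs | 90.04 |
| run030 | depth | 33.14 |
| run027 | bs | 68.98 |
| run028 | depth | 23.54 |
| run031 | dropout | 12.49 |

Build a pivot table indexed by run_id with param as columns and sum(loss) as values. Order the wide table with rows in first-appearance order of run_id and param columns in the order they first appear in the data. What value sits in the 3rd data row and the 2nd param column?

254.80

With rows in first-appearance order of run_id, row 3 is run_id=run027. param columns in first-appearance order: bs, dropout, wd, depth; column 2 is dropout.
Long rows with run_id=run027, param=dropout: 95.12 + 61.56 + 98.12 = 254.80.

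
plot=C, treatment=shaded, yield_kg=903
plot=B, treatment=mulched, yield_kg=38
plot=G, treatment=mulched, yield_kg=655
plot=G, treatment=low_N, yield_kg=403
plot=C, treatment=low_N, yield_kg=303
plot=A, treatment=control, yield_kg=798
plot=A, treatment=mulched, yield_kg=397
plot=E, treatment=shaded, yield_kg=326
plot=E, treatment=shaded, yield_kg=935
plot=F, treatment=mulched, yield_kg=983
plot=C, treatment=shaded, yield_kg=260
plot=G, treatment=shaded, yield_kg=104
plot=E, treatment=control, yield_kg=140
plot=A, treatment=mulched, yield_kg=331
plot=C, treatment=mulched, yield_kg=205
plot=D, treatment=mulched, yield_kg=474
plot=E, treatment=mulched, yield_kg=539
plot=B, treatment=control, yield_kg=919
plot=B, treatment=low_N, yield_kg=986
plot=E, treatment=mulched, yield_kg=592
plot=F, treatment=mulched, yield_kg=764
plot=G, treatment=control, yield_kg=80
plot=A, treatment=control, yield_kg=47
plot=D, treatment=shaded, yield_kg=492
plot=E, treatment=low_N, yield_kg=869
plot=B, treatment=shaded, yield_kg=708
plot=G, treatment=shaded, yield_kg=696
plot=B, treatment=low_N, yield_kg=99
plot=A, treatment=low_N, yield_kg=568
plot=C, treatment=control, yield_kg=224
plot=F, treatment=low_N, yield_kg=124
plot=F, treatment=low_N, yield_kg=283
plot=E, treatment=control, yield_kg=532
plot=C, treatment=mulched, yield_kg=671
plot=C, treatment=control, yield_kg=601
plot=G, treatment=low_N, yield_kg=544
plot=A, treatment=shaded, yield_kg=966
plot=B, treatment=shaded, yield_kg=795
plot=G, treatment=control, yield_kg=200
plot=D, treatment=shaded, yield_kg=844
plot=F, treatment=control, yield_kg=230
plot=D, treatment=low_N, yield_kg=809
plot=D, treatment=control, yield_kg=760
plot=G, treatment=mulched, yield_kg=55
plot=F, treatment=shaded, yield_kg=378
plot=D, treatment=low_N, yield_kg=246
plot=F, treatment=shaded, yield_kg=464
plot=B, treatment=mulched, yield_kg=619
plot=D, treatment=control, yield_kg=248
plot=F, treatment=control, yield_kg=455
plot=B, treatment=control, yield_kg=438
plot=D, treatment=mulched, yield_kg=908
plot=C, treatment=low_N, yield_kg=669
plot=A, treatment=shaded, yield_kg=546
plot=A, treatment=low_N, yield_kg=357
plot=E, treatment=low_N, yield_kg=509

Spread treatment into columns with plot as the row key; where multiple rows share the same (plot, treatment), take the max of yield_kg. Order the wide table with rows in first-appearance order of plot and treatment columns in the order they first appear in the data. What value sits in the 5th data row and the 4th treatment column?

532

With rows in first-appearance order of plot, row 5 is plot=E. treatment columns in first-appearance order: shaded, mulched, low_N, control; column 4 is control.
Long rows with plot=E, treatment=control: max(140, 532) = 532.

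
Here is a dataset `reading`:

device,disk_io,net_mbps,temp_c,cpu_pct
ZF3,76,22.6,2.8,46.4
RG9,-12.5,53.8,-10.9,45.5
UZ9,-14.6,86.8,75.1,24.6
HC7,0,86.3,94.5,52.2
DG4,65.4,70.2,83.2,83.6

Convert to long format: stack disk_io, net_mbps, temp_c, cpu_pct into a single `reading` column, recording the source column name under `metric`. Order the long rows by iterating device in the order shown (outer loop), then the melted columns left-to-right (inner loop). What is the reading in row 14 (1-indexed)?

20 rows total (5 × 4). Row 14: index ⌊(14-1)/4⌋ = 3 into device → HC7; (14-1) mod 4 = 1 into the melted columns → net_mbps.
So row 14 is (HC7, net_mbps, 86.3); reading = 86.3.

86.3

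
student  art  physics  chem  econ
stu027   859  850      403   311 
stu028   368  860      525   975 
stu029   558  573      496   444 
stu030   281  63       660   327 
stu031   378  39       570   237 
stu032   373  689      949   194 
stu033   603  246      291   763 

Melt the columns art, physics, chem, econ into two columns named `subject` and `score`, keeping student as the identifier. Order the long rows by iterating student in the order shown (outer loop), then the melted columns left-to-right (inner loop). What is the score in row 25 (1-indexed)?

28 rows total (7 × 4). Row 25: index ⌊(25-1)/4⌋ = 6 into student → stu033; (25-1) mod 4 = 0 into the melted columns → art.
So row 25 is (stu033, art, 603); score = 603.

603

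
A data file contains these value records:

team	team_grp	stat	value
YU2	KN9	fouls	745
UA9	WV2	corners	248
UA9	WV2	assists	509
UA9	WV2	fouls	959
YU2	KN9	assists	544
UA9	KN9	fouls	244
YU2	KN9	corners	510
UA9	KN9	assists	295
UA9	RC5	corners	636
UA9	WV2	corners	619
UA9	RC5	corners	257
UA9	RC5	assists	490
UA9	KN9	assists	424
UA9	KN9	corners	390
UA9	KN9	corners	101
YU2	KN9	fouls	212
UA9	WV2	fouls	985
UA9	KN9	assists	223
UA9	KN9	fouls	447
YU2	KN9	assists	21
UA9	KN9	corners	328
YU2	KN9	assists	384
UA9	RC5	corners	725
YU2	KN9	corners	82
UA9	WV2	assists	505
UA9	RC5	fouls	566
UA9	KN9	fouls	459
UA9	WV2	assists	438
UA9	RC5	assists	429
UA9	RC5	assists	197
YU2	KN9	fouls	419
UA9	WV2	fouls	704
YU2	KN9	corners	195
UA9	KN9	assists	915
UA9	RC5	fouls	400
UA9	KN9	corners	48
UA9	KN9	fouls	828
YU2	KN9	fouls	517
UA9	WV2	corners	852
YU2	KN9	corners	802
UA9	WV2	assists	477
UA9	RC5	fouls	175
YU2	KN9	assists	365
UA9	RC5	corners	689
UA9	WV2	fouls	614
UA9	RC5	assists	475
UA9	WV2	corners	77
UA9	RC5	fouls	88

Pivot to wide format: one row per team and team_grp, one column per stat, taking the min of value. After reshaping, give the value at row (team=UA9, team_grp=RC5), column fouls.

88

Rows with team=UA9, team_grp=RC5 and stat=fouls: value values are 566, 400, 175, 88.
min(566, 400, 175, 88) = 88.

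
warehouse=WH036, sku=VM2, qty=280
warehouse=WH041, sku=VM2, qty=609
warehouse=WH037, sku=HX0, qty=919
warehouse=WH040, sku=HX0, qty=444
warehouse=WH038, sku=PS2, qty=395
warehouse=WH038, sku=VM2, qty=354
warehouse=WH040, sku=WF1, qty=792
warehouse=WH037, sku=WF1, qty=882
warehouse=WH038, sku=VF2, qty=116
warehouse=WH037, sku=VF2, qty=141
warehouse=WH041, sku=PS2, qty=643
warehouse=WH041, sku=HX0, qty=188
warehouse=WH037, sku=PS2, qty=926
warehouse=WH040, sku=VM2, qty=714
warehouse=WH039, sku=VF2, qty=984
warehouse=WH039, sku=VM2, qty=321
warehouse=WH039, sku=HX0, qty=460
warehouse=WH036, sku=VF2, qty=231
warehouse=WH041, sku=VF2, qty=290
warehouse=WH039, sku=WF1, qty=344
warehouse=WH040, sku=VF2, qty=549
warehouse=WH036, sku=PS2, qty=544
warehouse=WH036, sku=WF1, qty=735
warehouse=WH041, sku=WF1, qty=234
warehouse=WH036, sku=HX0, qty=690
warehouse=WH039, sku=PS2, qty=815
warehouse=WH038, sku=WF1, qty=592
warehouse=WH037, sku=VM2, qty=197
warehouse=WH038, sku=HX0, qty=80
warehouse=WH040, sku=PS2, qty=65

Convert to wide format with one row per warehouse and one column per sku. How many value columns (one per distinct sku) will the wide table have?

5 distinct sku values: VM2, HX0, VF2, PS2, WF1.

5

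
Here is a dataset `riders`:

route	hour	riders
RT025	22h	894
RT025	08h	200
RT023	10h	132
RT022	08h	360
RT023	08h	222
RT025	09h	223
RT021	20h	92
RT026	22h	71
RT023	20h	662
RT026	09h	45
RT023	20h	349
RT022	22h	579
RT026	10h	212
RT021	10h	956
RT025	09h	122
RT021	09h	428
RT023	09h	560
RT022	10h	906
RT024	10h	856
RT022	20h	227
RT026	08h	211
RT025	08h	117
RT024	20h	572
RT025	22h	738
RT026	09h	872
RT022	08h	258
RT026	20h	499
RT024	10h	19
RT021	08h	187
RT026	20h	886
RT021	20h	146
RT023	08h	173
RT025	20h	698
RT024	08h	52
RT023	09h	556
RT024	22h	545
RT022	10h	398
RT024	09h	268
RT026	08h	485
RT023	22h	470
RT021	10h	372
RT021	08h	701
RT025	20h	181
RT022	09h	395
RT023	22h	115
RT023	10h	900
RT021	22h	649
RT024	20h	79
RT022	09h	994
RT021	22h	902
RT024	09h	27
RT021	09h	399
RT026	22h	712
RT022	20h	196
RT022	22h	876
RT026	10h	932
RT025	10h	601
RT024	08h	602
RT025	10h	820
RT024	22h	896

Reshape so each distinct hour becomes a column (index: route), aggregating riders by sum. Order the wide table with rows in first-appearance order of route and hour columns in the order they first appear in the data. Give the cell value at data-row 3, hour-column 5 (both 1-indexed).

With rows in first-appearance order of route, row 3 is route=RT022. hour columns in first-appearance order: 22h, 08h, 10h, 09h, 20h; column 5 is 20h.
Long rows with route=RT022, hour=20h: 227 + 196 = 423.

423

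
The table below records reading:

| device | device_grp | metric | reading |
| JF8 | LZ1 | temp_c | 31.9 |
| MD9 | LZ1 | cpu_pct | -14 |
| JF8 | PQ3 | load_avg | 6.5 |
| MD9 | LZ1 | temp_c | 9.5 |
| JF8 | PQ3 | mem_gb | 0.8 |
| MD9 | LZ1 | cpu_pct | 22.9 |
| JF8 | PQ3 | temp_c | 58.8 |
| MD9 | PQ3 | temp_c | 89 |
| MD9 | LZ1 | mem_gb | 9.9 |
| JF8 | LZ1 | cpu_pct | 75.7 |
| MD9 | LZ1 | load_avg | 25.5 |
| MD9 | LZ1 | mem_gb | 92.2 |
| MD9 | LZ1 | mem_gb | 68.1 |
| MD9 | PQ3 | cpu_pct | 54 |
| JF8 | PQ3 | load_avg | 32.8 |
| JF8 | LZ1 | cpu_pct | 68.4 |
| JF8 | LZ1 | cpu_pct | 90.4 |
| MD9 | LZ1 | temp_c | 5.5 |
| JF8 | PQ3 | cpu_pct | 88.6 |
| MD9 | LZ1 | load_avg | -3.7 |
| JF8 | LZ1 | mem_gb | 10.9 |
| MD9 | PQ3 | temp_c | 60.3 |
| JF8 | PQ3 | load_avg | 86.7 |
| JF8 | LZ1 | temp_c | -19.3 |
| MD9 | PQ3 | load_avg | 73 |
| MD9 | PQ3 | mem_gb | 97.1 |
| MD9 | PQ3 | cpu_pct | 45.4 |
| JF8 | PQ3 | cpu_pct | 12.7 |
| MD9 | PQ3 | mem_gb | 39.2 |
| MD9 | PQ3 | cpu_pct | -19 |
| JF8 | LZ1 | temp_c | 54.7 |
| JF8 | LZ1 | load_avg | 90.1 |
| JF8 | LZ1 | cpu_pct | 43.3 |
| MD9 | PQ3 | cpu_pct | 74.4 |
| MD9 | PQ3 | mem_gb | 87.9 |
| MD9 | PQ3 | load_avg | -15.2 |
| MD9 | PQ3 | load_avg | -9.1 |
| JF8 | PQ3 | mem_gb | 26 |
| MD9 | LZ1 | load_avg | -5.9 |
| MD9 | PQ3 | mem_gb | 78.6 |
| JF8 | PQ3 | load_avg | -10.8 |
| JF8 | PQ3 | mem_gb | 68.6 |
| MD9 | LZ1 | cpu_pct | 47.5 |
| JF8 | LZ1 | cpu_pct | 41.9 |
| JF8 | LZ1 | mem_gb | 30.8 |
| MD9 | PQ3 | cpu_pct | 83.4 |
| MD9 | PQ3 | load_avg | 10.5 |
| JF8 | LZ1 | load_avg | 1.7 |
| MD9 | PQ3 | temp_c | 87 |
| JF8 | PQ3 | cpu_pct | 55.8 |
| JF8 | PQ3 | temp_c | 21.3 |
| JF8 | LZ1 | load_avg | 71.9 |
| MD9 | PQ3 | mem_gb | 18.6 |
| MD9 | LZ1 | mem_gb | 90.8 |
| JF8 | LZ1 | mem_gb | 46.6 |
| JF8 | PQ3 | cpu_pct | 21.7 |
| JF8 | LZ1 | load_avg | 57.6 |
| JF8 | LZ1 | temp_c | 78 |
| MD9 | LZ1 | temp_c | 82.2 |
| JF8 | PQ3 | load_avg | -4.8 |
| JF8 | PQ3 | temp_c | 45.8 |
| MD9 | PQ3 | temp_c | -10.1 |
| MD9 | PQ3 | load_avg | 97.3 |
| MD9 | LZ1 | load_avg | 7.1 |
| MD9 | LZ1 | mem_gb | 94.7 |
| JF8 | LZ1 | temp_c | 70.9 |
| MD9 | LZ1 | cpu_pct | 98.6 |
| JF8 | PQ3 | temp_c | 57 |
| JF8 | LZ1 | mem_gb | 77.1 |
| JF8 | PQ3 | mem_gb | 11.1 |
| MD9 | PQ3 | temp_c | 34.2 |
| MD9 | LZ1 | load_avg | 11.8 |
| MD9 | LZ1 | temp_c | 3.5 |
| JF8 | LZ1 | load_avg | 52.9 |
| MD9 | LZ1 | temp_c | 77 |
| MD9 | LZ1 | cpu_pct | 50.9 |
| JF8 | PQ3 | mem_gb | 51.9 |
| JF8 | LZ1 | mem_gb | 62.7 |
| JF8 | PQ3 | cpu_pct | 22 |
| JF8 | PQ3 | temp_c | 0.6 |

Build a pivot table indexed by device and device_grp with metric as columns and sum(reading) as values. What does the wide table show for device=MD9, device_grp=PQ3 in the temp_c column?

260.4

Rows with device=MD9, device_grp=PQ3 and metric=temp_c: reading values are 89, 60.3, 87, -10.1, 34.2.
89 + 60.3 + 87 + -10.1 + 34.2 = 260.4.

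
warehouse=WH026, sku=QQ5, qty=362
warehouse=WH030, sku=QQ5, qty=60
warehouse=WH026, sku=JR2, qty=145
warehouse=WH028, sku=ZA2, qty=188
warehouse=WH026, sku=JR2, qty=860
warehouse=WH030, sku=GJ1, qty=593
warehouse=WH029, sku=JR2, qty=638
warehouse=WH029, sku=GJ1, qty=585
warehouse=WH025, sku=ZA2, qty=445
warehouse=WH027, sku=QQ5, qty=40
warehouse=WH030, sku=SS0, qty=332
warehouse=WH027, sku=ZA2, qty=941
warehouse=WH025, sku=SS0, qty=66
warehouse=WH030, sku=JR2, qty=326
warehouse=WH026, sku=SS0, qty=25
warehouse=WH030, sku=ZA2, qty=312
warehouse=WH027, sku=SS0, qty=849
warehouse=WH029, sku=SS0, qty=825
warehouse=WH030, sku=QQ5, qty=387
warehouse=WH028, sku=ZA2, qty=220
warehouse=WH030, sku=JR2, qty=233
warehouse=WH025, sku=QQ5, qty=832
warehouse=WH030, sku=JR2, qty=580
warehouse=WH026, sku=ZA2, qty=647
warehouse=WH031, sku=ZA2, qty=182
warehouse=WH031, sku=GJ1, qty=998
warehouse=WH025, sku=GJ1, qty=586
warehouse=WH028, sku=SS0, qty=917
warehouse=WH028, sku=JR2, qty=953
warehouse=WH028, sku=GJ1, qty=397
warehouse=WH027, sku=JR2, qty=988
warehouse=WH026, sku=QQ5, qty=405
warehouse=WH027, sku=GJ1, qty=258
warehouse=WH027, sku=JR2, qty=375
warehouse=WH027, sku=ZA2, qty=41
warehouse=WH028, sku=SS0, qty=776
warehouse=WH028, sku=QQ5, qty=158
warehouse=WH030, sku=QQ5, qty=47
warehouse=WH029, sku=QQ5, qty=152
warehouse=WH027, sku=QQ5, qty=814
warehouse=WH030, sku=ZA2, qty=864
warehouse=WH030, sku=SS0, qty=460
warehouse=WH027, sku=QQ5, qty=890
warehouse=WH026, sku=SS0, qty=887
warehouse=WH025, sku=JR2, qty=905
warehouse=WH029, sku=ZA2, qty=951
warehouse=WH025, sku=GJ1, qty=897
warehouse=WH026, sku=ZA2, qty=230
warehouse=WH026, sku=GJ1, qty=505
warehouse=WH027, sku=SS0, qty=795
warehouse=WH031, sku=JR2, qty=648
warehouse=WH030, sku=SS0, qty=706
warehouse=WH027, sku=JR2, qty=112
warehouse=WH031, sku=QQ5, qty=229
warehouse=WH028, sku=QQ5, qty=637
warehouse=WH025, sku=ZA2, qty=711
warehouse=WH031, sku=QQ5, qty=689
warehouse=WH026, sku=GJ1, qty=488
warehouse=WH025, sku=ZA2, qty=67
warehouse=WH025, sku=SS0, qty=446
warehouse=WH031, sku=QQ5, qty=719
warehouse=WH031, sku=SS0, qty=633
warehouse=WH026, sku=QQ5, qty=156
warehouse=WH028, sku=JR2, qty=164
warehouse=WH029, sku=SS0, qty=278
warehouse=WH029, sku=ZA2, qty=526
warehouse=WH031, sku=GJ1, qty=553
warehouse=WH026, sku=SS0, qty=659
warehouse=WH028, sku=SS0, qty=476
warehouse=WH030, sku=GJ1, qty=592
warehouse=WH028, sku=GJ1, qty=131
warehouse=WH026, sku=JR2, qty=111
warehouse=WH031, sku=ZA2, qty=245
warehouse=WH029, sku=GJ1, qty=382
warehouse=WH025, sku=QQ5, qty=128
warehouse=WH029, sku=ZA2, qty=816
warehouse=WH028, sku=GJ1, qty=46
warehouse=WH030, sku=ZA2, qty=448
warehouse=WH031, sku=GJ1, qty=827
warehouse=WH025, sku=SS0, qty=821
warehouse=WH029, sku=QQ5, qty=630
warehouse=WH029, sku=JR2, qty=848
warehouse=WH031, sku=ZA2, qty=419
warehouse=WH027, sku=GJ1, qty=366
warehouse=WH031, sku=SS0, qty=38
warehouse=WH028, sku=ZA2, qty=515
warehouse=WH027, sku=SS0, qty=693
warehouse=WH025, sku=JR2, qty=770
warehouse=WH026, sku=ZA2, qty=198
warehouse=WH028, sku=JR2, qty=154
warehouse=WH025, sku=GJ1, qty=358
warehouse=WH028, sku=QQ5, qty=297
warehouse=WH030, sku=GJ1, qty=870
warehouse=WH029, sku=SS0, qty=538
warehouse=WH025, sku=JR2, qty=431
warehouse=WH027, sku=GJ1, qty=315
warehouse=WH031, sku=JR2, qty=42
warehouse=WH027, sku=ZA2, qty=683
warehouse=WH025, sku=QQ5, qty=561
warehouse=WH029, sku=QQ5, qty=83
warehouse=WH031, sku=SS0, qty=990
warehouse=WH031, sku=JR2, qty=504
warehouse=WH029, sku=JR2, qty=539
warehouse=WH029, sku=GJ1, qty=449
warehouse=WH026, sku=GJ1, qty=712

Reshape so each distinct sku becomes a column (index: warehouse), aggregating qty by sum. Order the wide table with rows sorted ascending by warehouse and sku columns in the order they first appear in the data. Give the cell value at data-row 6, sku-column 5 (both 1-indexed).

With rows sorted ascending by warehouse, row 6 is warehouse=WH030. sku columns in first-appearance order: QQ5, JR2, ZA2, GJ1, SS0; column 5 is SS0.
Long rows with warehouse=WH030, sku=SS0: 332 + 460 + 706 = 1498.

1498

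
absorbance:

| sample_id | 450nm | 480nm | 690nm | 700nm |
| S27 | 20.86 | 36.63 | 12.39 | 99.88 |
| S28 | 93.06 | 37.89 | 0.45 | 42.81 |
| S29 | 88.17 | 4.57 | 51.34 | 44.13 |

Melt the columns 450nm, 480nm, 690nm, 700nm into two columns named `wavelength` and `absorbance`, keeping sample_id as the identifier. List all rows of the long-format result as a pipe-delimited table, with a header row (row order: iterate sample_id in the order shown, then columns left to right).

| sample_id | wavelength | absorbance |
| S27 | 450nm | 20.86 |
| S27 | 480nm | 36.63 |
| S27 | 690nm | 12.39 |
| S27 | 700nm | 99.88 |
| S28 | 450nm | 93.06 |
| S28 | 480nm | 37.89 |
| S28 | 690nm | 0.45 |
| S28 | 700nm | 42.81 |
| S29 | 450nm | 88.17 |
| S29 | 480nm | 4.57 |
| S29 | 690nm | 51.34 |
| S29 | 700nm | 44.13 |

Each (sample_id, column) pair becomes one row: 3 × 4 = 12 rows.
For example, (S27, 450nm) → absorbance=20.86.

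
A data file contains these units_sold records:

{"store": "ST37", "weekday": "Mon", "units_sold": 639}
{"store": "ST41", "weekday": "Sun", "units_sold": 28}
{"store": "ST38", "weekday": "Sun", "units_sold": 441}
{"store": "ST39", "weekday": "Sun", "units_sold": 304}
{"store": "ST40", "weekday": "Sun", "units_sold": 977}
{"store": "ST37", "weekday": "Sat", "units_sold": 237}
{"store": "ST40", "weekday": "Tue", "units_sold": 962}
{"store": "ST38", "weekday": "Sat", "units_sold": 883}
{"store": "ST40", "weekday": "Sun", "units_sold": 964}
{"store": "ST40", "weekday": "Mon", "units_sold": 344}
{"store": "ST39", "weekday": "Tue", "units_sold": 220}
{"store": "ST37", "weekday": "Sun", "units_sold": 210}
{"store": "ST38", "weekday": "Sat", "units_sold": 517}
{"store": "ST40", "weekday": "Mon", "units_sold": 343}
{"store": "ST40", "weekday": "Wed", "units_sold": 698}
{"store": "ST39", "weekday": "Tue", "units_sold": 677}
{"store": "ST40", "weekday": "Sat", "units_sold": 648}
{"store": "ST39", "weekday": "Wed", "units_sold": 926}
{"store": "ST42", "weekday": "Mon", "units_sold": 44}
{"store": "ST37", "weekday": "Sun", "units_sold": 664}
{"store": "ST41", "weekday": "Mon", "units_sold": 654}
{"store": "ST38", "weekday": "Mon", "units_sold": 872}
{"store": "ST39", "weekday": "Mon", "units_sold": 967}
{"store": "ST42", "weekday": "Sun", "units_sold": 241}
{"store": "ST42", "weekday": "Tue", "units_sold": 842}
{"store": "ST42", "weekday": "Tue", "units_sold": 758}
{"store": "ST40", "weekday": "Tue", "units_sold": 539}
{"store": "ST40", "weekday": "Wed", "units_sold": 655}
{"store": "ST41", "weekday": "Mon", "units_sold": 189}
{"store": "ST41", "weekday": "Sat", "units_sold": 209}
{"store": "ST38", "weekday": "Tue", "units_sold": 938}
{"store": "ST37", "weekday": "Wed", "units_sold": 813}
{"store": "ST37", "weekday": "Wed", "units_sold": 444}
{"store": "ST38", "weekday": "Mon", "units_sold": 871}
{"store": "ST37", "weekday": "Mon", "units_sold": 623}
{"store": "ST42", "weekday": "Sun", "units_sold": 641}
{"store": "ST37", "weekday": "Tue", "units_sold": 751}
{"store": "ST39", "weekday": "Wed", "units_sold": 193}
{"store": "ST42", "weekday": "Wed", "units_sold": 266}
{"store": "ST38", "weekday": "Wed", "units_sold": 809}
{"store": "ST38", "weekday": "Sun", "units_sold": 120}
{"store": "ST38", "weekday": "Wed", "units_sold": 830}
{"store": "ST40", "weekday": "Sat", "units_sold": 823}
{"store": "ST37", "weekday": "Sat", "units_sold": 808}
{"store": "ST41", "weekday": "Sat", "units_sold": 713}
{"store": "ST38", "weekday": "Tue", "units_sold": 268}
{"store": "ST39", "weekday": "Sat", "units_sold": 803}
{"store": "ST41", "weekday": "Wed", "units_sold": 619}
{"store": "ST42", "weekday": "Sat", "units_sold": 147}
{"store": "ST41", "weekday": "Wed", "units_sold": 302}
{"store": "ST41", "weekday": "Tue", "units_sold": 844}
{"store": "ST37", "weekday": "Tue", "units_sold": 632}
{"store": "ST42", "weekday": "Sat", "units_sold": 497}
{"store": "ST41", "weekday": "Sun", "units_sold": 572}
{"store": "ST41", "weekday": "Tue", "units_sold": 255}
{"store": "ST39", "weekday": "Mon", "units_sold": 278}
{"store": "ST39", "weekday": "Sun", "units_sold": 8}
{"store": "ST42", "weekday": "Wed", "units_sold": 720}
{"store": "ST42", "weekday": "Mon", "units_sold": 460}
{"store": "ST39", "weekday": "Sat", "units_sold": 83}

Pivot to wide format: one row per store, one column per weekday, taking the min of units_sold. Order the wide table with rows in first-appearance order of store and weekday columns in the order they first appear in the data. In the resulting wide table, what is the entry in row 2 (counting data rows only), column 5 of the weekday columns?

302

With rows in first-appearance order of store, row 2 is store=ST41. weekday columns in first-appearance order: Mon, Sun, Sat, Tue, Wed; column 5 is Wed.
Long rows with store=ST41, weekday=Wed: min(619, 302) = 302.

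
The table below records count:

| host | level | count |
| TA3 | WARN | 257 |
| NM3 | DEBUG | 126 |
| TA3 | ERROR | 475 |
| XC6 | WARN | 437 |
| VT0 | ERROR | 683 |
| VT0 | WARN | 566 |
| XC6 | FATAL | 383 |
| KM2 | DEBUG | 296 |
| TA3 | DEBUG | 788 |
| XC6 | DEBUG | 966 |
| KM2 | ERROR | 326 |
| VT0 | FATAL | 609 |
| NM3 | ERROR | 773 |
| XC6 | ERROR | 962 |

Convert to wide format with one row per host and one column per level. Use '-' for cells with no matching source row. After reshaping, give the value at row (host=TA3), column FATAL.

No long-format row has host=TA3 and level=FATAL, so the cell is -.

-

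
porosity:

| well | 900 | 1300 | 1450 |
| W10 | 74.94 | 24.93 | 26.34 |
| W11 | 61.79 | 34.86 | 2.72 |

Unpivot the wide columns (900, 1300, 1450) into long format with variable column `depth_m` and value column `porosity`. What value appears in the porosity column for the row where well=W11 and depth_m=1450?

Unpivoting turns each (well, wide-column) pair into one long row.
The wide cell at row W11, column 1450 holds 2.72, so the long row (W11, 1450) has porosity=2.72.

2.72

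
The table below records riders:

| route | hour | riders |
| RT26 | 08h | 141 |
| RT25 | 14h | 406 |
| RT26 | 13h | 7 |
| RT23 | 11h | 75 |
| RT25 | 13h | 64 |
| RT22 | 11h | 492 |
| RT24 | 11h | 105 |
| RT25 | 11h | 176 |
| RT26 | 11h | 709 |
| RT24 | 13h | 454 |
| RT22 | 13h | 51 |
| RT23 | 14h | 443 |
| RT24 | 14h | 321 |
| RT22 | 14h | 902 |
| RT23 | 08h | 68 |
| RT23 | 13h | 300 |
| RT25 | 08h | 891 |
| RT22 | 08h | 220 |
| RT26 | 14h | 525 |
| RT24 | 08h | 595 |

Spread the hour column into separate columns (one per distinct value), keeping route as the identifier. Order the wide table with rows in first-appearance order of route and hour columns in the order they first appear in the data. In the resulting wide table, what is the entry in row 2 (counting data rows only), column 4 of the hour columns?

176

With rows in first-appearance order of route, row 2 is route=RT25. hour columns in first-appearance order: 08h, 14h, 13h, 11h; column 4 is 11h.
Long rows with route=RT25, hour=11h: riders = 176.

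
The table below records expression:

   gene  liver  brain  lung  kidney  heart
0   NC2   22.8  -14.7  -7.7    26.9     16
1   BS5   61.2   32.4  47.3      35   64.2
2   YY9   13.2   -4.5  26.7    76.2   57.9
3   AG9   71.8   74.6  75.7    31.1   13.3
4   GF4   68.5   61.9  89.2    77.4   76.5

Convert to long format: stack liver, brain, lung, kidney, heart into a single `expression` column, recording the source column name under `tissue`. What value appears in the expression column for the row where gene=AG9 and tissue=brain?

Unpivoting turns each (gene, wide-column) pair into one long row.
The wide cell at row AG9, column brain holds 74.6, so the long row (AG9, brain) has expression=74.6.

74.6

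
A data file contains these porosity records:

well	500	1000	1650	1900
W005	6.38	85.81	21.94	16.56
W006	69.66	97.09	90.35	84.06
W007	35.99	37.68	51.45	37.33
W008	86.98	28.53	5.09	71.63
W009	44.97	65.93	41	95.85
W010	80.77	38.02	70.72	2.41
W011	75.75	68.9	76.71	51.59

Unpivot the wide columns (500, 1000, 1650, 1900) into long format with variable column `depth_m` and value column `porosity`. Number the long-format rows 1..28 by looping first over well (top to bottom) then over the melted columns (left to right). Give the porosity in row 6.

97.09

28 rows total (7 × 4). Row 6: index ⌊(6-1)/4⌋ = 1 into well → W006; (6-1) mod 4 = 1 into the melted columns → 1000.
So row 6 is (W006, 1000, 97.09); porosity = 97.09.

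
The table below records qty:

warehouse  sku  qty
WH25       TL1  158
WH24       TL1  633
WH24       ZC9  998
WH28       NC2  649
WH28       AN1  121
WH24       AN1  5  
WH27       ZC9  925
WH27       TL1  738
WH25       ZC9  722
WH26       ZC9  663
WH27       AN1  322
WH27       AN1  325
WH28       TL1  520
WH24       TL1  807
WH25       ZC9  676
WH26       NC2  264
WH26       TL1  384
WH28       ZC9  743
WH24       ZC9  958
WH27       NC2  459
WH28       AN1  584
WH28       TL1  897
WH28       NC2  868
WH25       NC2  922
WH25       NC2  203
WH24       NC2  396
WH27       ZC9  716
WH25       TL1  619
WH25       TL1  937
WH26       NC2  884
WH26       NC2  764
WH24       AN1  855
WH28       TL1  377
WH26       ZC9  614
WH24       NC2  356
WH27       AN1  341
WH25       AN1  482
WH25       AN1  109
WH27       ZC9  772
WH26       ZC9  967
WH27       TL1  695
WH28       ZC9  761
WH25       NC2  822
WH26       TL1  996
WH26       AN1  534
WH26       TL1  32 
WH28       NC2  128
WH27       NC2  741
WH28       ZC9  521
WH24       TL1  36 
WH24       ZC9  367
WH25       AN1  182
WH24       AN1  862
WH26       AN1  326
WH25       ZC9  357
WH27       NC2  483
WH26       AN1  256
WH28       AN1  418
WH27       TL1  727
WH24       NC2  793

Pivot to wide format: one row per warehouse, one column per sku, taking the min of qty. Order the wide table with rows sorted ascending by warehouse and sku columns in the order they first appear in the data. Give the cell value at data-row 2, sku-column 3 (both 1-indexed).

With rows sorted ascending by warehouse, row 2 is warehouse=WH25. sku columns in first-appearance order: TL1, ZC9, NC2, AN1; column 3 is NC2.
Long rows with warehouse=WH25, sku=NC2: min(922, 203, 822) = 203.

203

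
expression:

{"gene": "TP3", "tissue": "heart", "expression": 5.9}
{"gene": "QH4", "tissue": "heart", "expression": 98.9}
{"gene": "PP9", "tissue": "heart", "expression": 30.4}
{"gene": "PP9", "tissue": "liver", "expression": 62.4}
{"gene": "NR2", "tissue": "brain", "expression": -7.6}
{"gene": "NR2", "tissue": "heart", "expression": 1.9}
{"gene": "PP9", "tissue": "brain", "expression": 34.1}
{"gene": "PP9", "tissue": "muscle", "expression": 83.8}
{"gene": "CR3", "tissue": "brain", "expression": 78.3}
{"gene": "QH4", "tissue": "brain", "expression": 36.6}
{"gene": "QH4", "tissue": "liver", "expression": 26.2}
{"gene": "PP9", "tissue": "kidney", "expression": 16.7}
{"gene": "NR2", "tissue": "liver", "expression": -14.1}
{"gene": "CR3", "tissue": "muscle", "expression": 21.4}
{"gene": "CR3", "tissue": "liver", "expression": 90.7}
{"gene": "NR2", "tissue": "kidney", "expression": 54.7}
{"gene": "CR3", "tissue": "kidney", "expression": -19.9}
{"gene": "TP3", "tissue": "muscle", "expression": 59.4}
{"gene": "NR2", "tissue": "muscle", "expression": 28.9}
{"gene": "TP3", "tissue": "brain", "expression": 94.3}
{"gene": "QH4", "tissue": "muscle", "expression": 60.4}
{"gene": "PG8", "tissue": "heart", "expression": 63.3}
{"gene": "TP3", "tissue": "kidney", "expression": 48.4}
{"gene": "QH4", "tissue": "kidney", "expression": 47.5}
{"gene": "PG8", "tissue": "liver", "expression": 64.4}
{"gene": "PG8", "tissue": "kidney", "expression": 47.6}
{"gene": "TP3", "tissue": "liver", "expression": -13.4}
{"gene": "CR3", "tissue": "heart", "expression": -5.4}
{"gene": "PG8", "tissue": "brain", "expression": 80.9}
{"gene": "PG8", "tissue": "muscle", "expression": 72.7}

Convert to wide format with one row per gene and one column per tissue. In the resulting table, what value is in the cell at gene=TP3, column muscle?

59.4

Wide layout: rows indexed by gene, columns are the 5 distinct tissue values (heart, liver, brain, muscle, kidney).
Cell (gene=TP3, tissue=muscle) draws from the long row where gene=TP3 and tissue=muscle, which has expression=59.4.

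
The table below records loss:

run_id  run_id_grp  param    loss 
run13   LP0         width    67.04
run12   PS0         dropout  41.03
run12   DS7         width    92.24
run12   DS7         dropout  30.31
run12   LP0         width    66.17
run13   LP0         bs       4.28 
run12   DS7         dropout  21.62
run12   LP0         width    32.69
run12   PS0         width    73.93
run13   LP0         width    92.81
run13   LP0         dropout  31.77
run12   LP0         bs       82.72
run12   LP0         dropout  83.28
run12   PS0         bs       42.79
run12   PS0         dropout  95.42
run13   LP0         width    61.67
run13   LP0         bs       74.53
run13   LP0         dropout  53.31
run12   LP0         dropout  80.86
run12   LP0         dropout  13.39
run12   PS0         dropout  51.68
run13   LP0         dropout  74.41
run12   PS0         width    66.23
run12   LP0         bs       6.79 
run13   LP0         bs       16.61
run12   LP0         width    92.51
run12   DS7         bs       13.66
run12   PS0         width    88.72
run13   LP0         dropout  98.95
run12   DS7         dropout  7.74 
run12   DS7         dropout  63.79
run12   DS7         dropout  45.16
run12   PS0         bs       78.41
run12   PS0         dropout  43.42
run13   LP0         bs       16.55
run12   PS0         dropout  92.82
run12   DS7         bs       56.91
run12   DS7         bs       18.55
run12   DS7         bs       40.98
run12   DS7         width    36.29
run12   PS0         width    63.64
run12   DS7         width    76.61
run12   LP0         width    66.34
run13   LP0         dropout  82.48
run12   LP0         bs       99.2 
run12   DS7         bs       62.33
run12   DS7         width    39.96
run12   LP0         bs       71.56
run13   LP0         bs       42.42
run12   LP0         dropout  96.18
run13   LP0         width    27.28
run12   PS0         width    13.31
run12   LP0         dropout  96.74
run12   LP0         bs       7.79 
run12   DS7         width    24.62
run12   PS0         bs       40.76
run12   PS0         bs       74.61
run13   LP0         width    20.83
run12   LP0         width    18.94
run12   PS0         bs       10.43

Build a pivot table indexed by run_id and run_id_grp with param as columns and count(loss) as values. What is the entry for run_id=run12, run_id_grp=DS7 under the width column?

Rows with run_id=run12, run_id_grp=DS7 and param=width: loss values are 92.24, 36.29, 76.61, 39.96, 24.62.
5 rows match — count = 5.

5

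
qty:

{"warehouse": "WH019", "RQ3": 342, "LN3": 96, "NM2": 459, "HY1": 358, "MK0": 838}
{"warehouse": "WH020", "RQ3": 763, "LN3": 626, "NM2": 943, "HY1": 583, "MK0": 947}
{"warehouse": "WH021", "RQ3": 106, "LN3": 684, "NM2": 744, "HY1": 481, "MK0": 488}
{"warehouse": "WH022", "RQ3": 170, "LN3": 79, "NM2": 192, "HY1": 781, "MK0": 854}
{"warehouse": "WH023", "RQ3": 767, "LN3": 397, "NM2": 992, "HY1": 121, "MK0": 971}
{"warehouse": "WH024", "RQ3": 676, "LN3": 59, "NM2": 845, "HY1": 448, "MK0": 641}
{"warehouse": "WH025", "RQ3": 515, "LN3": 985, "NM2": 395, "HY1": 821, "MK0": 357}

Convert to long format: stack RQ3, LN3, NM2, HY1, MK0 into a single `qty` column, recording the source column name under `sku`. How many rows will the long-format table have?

35

7 warehouse values × 5 melted columns = 35 rows.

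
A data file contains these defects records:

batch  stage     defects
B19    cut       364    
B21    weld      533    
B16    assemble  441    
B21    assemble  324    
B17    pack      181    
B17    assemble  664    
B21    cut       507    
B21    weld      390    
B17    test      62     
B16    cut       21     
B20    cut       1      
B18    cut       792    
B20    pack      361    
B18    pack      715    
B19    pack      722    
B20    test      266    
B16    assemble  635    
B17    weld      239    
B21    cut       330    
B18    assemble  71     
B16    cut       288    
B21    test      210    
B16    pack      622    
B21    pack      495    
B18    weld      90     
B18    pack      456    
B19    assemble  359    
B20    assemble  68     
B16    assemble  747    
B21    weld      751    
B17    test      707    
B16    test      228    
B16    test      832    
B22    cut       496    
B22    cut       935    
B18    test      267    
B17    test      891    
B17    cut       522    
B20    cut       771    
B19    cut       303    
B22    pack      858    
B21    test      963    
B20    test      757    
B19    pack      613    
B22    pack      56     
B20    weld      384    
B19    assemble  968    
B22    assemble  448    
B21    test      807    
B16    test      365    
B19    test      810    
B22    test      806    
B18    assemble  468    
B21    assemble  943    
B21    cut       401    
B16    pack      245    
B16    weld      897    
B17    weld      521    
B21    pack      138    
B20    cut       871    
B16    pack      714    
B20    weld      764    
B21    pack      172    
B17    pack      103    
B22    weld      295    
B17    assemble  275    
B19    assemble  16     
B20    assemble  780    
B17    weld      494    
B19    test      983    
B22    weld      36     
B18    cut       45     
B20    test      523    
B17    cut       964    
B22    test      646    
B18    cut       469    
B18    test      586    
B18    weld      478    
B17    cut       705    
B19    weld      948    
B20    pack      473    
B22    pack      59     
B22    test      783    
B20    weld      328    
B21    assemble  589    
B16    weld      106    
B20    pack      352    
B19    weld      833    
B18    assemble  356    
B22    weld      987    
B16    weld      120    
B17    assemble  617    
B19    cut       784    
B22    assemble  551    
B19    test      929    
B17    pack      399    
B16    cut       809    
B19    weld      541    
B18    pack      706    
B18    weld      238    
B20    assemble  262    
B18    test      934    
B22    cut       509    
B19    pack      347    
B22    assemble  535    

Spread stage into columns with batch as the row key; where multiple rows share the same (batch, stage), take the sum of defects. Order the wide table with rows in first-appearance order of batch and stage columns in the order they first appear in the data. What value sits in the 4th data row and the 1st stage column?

With rows in first-appearance order of batch, row 4 is batch=B17. stage columns in first-appearance order: cut, weld, assemble, pack, test; column 1 is cut.
Long rows with batch=B17, stage=cut: 522 + 964 + 705 = 2191.

2191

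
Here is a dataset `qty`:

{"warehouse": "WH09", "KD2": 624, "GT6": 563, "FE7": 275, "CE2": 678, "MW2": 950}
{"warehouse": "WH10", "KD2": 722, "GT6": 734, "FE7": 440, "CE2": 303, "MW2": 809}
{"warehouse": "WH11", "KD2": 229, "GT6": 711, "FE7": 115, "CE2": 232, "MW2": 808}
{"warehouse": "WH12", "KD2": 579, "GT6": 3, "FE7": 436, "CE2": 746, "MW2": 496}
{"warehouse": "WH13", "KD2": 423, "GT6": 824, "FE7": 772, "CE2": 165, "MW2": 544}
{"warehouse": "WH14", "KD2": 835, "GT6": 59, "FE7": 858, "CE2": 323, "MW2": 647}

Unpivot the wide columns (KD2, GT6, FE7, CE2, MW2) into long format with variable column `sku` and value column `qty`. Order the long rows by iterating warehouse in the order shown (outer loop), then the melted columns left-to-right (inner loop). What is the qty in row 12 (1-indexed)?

30 rows total (6 × 5). Row 12: index ⌊(12-1)/5⌋ = 2 into warehouse → WH11; (12-1) mod 5 = 1 into the melted columns → GT6.
So row 12 is (WH11, GT6, 711); qty = 711.

711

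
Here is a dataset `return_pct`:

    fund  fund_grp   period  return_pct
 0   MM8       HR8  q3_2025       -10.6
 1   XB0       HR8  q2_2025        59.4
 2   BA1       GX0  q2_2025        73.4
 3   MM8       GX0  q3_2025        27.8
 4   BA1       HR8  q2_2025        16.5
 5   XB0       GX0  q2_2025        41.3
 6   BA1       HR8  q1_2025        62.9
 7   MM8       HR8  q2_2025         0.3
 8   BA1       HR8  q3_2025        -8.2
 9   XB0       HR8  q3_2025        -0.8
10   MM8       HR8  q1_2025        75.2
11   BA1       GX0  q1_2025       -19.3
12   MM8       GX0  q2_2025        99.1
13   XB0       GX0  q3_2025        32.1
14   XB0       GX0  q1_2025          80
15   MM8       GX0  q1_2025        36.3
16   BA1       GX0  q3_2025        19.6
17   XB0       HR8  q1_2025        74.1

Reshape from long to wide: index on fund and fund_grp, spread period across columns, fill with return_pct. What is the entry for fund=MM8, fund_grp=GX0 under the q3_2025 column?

Wide layout: rows indexed by fund and fund_grp, columns are the 3 distinct period values (q3_2025, q2_2025, q1_2025).
Cell (fund=MM8, fund_grp=GX0, period=q3_2025) draws from the long row where fund=MM8, fund_grp=GX0 and period=q3_2025, which has return_pct=27.8.

27.8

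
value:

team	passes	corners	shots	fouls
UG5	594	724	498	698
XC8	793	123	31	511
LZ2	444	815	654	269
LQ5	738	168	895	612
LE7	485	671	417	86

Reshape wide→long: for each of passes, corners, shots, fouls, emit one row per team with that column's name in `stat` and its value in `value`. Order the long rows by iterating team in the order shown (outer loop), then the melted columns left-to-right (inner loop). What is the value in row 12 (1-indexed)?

269

20 rows total (5 × 4). Row 12: index ⌊(12-1)/4⌋ = 2 into team → LZ2; (12-1) mod 4 = 3 into the melted columns → fouls.
So row 12 is (LZ2, fouls, 269); value = 269.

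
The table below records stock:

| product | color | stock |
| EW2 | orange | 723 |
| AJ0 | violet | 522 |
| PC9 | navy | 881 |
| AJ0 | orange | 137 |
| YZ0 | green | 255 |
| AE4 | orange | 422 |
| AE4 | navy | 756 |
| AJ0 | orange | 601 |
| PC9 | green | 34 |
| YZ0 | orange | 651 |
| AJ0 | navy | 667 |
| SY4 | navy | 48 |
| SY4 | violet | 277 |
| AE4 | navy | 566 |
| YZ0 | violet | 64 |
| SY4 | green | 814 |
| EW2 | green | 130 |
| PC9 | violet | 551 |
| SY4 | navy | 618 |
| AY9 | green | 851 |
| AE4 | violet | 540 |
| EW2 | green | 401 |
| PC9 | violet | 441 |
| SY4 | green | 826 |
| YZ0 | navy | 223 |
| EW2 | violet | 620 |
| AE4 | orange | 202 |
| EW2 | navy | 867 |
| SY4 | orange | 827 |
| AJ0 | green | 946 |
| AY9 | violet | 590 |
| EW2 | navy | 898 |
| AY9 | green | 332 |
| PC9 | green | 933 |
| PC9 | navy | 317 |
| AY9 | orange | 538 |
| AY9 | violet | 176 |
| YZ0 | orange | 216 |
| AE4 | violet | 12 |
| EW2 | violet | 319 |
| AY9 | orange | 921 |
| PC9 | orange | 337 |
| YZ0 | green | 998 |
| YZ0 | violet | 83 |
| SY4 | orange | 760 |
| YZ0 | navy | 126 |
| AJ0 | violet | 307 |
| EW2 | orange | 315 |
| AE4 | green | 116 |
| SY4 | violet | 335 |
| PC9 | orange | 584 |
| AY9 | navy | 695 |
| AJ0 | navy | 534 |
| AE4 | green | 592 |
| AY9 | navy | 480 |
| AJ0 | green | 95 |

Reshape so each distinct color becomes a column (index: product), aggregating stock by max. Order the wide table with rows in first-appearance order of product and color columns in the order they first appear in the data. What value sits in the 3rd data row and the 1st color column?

With rows in first-appearance order of product, row 3 is product=PC9. color columns in first-appearance order: orange, violet, navy, green; column 1 is orange.
Long rows with product=PC9, color=orange: max(337, 584) = 584.

584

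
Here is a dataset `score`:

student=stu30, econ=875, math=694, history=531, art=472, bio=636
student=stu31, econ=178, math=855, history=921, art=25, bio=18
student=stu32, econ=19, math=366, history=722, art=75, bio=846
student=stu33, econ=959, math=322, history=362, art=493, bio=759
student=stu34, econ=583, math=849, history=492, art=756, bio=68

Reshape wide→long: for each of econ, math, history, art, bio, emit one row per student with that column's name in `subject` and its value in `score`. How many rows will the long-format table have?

5 student values × 5 melted columns = 25 rows.

25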